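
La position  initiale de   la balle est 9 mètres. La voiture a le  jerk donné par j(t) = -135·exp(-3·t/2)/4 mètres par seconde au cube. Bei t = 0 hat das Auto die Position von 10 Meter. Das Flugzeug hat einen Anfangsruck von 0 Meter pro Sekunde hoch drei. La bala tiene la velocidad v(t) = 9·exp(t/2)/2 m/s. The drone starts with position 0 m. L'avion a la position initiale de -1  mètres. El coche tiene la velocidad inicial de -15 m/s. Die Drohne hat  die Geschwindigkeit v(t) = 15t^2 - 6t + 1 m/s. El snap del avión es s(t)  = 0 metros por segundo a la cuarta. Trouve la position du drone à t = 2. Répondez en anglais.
To find the answer, we compute 1 integral of v(t) = 15·t^2 - 6·t + 1. The integral of velocity, with x(0) = 0, gives position: x(t) = 5·t^3 - 3·t^2 + t. We have position x(t) = 5·t^3 - 3·t^2 + t. Substituting t = 2: x(2) = 30.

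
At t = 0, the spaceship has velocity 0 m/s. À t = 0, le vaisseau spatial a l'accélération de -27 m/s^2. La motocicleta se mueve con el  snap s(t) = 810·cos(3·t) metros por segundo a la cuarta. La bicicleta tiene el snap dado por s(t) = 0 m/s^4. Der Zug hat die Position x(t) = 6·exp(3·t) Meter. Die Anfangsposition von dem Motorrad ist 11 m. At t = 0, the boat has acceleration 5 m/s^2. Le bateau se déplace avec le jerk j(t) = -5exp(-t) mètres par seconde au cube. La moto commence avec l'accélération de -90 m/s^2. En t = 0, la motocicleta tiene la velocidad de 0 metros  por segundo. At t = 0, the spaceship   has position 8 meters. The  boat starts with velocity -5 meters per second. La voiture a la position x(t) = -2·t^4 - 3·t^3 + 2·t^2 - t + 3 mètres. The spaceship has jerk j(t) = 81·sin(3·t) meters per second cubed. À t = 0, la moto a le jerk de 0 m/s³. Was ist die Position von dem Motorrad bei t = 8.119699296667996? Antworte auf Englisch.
To find the answer, we compute 4 integrals of s(t) = 810·cos(3·t). Finding the integral of s(t) and using j(0) = 0: j(t) = 270·sin(3·t). The antiderivative of jerk, with a(0) = -90, gives acceleration: a(t) = -90·cos(3·t). The antiderivative of acceleration is velocity. Using v(0) = 0, we get v(t) = -30·sin(3·t). The antiderivative of velocity, with x(0) = 11, gives position: x(t) = 10·cos(3·t) + 1. Using x(t) = 10·cos(3·t) + 1 and substituting t = 8.119699296667996, we find x = 8.15369654018583.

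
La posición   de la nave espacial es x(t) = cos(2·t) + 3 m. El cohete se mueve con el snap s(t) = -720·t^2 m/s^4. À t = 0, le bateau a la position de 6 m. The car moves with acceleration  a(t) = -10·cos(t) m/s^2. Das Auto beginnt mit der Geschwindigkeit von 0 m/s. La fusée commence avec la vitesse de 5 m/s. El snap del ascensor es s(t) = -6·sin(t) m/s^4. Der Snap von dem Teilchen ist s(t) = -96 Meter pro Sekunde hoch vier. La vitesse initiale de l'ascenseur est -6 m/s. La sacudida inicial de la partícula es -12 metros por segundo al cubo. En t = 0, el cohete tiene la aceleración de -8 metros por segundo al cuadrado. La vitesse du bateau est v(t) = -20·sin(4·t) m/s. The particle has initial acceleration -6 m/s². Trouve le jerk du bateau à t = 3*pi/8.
Nous devons dériver notre équation de la vitesse v(t) = -20·sin(4·t) 2 fois. En dérivant la vitesse, nous obtenons l'accélération: a(t) = -80·cos(4·t). La dérivée de l'accélération donne le jerk: j(t) = 320·sin(4·t). Nous avons le jerk j(t) = 320·sin(4·t). En substituant t = 3*pi/8: j(3*pi/8) = -320.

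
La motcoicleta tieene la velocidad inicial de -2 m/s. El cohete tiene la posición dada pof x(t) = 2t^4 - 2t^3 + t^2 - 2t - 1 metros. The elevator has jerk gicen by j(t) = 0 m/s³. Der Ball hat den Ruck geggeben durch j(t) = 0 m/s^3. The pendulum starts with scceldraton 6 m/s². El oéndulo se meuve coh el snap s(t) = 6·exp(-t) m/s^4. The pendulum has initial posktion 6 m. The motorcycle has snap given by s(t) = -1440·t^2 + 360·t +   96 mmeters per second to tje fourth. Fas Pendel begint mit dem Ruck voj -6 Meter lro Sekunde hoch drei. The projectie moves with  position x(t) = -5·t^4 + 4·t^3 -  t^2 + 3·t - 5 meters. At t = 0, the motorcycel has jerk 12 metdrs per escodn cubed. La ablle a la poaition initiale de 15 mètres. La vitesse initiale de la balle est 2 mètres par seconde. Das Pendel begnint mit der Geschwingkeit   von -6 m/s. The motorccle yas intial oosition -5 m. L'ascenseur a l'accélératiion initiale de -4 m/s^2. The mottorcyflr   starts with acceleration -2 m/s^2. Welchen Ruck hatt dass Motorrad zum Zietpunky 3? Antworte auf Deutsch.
Ausgehend von dem Snap s(t) = -1440·t^2 + 360·t + 96, nehmen wir 1 Stammfunktion. Das Integral von dem Snap, mit j(0) = 12, ergibt den Ruck: j(t) = -480·t^3 + 180·t^2 + 96·t + 12. Wir haben den Ruck j(t) = -480·t^3 + 180·t^2 + 96·t + 12. Durch Einsetzen von t = 3: j(3) = -11040.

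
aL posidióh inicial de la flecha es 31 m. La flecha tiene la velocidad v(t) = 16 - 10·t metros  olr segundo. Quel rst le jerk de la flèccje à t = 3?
Nous devons dériver notre équation de la vitesse v(t) = 16 - 10·t 2 fois. En prenant d/dt de v(t), nous trouvons a(t) = -10. En prenant d/dt de a(t), nous trouvons j(t) = 0. Nous avons le jerk j(t) = 0. En substituant t = 3: j(3) = 0.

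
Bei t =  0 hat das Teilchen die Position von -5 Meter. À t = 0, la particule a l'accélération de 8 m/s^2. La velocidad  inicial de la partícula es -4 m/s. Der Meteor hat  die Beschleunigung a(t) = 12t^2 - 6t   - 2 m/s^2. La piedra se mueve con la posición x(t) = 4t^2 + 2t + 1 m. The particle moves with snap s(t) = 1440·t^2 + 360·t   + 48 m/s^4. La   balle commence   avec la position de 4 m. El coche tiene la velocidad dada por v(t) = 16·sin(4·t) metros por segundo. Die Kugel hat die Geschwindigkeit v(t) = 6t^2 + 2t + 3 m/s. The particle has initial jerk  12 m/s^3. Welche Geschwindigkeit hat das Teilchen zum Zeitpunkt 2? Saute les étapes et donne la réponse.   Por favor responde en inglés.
The answer is 1108.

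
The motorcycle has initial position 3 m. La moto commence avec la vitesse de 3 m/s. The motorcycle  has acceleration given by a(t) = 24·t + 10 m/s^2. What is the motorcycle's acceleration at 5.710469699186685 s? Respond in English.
Using a(t) = 24·t + 10 and substituting t = 5.710469699186685, we find a = 147.051272780480.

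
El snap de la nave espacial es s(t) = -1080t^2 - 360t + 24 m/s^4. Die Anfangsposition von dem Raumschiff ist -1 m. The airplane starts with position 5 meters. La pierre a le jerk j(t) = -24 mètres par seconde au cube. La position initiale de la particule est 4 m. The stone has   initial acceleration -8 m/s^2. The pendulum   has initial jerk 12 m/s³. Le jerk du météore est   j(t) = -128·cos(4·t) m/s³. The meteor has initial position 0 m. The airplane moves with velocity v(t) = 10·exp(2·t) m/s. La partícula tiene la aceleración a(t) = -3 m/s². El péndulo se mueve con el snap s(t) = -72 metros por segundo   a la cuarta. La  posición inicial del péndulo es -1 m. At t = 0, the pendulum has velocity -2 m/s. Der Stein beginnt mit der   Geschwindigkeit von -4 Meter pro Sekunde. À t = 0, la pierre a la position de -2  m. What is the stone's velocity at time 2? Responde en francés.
Nous devons trouver la primitive de notre équation du jerk j(t) = -24 2 fois. La primitive du jerk est l'accélération. En utilisant a(0) = -8, nous obtenons a(t) = -24·t - 8. L'intégrale de l'accélération est la vitesse. En utilisant v(0) = -4, nous obtenons v(t) = -12·t^2 - 8·t - 4. Nous avons la vitesse v(t) = -12·t^2 - 8·t - 4. En substituant t = 2: v(2) = -68.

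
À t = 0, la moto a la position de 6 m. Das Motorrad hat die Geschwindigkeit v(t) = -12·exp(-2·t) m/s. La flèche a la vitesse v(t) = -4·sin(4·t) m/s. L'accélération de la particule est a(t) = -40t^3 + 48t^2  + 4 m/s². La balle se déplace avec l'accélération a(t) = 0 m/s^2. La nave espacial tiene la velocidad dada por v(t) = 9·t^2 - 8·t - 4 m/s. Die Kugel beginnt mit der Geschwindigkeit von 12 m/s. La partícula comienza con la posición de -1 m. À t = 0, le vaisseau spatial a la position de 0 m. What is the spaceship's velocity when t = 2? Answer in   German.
Mit v(t) = 9·t^2 - 8·t - 4 und Einsetzen von t = 2, finden wir v = 16.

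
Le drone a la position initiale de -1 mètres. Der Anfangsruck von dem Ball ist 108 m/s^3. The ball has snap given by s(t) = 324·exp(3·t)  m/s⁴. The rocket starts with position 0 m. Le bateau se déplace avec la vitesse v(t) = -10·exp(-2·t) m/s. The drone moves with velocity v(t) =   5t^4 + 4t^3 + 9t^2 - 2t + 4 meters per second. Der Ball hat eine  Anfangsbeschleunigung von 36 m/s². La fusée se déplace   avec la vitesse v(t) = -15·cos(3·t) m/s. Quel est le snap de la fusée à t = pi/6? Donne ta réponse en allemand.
Um dies zu lösen, müssen wir 3 Ableitungen unserer Gleichung für die Geschwindigkeit v(t) = -15·cos(3·t) nehmen. Mit d/dt von v(t) finden wir a(t) = 45·sin(3·t). Die Ableitung von der Beschleunigung ergibt den Ruck: j(t) = 135·cos(3·t). Die Ableitung von dem Ruck ergibt den Snap: s(t) = -405·sin(3·t). Wir haben den Snap s(t) = -405·sin(3·t). Durch Einsetzen von t = pi/6: s(pi/6) = -405.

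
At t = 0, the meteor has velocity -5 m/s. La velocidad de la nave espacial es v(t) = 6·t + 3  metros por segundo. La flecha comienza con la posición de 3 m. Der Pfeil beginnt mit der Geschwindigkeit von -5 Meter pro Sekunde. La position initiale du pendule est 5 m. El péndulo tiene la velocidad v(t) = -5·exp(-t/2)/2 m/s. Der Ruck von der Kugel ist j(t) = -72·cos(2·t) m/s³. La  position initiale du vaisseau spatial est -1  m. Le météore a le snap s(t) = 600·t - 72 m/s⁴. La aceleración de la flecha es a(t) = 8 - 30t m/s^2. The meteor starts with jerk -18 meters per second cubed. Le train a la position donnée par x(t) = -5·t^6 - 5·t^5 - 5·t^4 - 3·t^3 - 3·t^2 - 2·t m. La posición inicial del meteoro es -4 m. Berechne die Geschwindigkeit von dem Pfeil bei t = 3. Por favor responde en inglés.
We need to integrate our acceleration equation a(t) = 8 - 30·t 1 time. The integral of acceleration, with v(0) = -5, gives velocity: v(t) = -15·t^2 + 8·t - 5. We have velocity v(t) = -15·t^2 + 8·t - 5. Substituting t = 3: v(3) = -116.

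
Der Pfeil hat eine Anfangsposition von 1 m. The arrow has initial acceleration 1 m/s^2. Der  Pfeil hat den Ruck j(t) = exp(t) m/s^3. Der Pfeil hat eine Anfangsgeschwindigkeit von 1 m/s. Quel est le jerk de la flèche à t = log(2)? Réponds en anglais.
We have jerk j(t) = exp(t). Substituting t = log(2): j(log(2)) = 2.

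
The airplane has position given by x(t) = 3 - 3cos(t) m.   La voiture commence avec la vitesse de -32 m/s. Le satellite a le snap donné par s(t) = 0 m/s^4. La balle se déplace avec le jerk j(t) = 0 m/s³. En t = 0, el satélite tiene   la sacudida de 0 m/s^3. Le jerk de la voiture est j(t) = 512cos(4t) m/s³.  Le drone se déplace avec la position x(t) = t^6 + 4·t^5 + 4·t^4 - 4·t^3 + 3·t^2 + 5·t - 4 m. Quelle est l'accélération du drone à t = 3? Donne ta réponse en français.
Nous devons dériver notre équation de la position x(t) = t^6 + 4·t^5 + 4·t^4 - 4·t^3 + 3·t^2 + 5·t - 4 2 fois. La dérivée de la position donne la vitesse: v(t) = 6·t^5 + 20·t^4 + 16·t^3 - 12·t^2 + 6·t + 5. En prenant d/dt de v(t), nous trouvons a(t) = 30·t^4 + 80·t^3 + 48·t^2 - 24·t + 6. De l'équation de l'accélération a(t) = 30·t^4 + 80·t^3 + 48·t^2 - 24·t + 6, nous substituons t = 3 pour obtenir a = 4956.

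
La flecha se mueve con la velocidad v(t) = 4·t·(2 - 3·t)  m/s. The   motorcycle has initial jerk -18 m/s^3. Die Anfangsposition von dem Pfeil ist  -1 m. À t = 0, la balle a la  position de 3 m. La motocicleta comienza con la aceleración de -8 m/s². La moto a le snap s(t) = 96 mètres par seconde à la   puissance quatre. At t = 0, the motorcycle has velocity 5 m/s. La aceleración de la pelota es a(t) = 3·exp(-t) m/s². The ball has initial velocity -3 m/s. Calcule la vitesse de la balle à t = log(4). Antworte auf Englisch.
Starting from acceleration a(t) = 3·exp(-t), we take 1 antiderivative. Integrating acceleration and using the initial condition v(0) = -3, we get v(t) = -3·exp(-t). We have velocity v(t) = -3·exp(-t). Substituting t = log(4): v(log(4)) = -3/4.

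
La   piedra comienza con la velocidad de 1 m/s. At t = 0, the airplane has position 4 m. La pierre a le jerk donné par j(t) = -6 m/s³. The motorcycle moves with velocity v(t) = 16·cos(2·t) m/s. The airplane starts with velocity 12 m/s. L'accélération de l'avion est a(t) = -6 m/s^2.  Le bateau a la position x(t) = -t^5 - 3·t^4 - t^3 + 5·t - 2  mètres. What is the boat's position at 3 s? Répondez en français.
De l'équation de la position x(t) = -t^5 - 3·t^4 - t^3 + 5·t - 2, nous substituons t = 3 pour obtenir x = -500.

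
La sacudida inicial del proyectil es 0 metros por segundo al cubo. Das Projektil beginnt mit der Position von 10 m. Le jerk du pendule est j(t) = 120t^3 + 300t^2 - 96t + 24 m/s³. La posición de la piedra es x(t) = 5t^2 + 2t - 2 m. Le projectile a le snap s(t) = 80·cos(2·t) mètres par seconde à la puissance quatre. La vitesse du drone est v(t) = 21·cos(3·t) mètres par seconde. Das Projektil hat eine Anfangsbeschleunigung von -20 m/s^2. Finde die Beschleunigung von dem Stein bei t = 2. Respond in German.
Um dies zu lösen, müssen wir 2 Ableitungen unserer Gleichung für die Position x(t) = 5·t^2 + 2·t - 2 nehmen. Die Ableitung von der Position ergibt die Geschwindigkeit: v(t) = 10·t + 2. Die Ableitung von der Geschwindigkeit ergibt die Beschleunigung: a(t) = 10. Aus der Gleichung für die Beschleunigung a(t) = 10, setzen wir t = 2 ein und erhalten a = 10.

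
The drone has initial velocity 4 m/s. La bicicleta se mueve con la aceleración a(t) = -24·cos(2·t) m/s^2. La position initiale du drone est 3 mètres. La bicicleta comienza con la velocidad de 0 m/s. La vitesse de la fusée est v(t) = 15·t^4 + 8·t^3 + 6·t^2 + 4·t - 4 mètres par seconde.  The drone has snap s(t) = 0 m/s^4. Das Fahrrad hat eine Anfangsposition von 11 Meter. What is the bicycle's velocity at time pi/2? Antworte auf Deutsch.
Um dies zu lösen, müssen wir 1 Stammfunktion unserer Gleichung für die Beschleunigung a(t) = -24·cos(2·t) finden. Das Integral von der Beschleunigung ist die Geschwindigkeit. Mit v(0) = 0 erhalten wir v(t) = -12·sin(2·t). Aus der Gleichung für die Geschwindigkeit v(t) = -12·sin(2·t), setzen wir t = pi/2 ein und erhalten v = 0.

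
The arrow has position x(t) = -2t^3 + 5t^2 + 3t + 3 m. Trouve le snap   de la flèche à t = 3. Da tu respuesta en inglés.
Starting from position x(t) = -2·t^3 + 5·t^2 + 3·t + 3, we take 4 derivatives. Taking d/dt of x(t), we find v(t) = -6·t^2 + 10·t + 3. Taking d/dt of v(t), we find a(t) = 10 - 12·t. The derivative of acceleration gives jerk: j(t) = -12. The derivative of jerk gives snap: s(t) = 0. Using s(t) = 0 and substituting t = 3, we find s = 0.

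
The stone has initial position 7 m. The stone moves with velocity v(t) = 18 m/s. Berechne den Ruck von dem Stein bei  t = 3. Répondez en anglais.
To solve this, we need to take 2 derivatives of our velocity equation v(t) = 18. Taking d/dt of v(t), we find a(t) = 0. Differentiating acceleration, we get jerk: j(t) = 0. We have jerk j(t) = 0. Substituting t = 3: j(3) = 0.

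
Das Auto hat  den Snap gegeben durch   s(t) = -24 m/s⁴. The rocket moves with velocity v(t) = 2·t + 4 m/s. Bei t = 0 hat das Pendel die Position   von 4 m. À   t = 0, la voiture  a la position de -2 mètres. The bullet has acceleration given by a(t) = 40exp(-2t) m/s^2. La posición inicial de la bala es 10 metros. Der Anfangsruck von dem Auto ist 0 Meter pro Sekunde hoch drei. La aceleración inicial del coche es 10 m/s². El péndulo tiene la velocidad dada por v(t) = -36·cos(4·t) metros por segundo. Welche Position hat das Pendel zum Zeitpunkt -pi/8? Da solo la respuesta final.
Bei t = -pi/8, x = 13.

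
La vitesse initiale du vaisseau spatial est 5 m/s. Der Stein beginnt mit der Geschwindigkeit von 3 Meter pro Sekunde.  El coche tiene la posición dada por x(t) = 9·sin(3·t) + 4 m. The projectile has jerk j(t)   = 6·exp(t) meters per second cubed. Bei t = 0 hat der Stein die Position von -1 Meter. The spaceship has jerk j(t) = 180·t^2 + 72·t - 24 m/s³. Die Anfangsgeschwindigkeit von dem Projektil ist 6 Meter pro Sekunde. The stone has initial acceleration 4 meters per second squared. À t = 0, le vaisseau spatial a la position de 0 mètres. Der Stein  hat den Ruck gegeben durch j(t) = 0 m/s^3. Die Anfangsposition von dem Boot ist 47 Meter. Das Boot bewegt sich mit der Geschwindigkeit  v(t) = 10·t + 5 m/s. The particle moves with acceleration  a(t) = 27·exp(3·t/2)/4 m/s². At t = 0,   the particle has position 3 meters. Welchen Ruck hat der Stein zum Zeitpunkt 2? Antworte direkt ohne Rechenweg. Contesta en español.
La sacudida en t = 2 es j = 0.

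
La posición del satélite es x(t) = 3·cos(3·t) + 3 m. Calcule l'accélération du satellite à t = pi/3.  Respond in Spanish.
Debemos derivar nuestra ecuación de la posición x(t) = 3·cos(3·t) + 3 2 veces. La derivada de la posición da la velocidad: v(t) = -9·sin(3·t). Derivando la velocidad, obtenemos la aceleración: a(t) = -27·cos(3·t). Usando a(t) = -27·cos(3·t) y sustituyendo t = pi/3, encontramos a = 27.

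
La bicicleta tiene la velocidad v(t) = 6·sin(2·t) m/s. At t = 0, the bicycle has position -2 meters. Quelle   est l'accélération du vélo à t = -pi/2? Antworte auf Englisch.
To solve this, we need to take 1 derivative of our velocity equation v(t) = 6·sin(2·t). Differentiating velocity, we get acceleration: a(t) = 12·cos(2·t). From the given acceleration equation a(t) = 12·cos(2·t), we substitute t = -pi/2 to get a = -12.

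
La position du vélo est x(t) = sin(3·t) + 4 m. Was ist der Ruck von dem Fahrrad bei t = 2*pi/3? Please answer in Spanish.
Para resolver esto, necesitamos tomar 3 derivadas de nuestra ecuación de la posición x(t) = sin(3·t) + 4. Derivando la posición, obtenemos la velocidad: v(t) = 3·cos(3·t). La derivada de la velocidad da la aceleración: a(t) = -9·sin(3·t). Derivando la aceleración, obtenemos la sacudida: j(t) = -27·cos(3·t). Tenemos la sacudida j(t) = -27·cos(3·t). Sustituyendo t = 2*pi/3: j(2*pi/3) = -27.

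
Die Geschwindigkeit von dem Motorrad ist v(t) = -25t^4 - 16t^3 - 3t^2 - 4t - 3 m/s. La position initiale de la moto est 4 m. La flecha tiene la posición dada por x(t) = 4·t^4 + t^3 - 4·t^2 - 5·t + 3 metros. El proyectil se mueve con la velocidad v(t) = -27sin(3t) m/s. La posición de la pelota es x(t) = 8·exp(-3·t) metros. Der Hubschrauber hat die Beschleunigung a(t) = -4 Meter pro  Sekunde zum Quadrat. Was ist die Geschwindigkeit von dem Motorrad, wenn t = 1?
Wir haben die Geschwindigkeit v(t) = -25·t^4 - 16·t^3 - 3·t^2 - 4·t - 3. Durch Einsetzen von t = 1: v(1) = -51.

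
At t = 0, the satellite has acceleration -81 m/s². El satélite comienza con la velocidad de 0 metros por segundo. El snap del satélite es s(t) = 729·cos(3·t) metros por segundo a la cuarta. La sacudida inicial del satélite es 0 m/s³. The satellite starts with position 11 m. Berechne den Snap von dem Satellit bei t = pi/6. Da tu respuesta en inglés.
Using s(t) = 729·cos(3·t) and substituting t = pi/6, we find s = 0.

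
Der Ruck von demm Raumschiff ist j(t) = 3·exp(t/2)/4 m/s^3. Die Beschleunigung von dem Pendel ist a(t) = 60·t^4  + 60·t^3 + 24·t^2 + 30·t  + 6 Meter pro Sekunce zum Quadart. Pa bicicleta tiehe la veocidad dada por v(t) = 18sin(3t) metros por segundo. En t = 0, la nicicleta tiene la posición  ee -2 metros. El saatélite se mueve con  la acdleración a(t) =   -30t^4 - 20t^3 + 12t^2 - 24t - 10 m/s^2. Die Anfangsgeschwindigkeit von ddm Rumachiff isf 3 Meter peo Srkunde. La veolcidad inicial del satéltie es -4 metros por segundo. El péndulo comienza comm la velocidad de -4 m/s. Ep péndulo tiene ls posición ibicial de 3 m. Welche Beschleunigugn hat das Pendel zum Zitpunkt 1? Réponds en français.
Nous avons l'accélération a(t) = 60·t^4 + 60·t^3 + 24·t^2 + 30·t + 6. En substituant t = 1: a(1) = 180.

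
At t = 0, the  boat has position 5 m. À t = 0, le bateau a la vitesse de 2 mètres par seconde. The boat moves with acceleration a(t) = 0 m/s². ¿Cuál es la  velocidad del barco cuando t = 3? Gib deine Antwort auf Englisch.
We need to integrate our acceleration equation a(t) = 0 1 time. Integrating acceleration and using the initial condition v(0) = 2, we get v(t) = 2. From the given velocity equation v(t) = 2, we substitute t = 3 to get v = 2.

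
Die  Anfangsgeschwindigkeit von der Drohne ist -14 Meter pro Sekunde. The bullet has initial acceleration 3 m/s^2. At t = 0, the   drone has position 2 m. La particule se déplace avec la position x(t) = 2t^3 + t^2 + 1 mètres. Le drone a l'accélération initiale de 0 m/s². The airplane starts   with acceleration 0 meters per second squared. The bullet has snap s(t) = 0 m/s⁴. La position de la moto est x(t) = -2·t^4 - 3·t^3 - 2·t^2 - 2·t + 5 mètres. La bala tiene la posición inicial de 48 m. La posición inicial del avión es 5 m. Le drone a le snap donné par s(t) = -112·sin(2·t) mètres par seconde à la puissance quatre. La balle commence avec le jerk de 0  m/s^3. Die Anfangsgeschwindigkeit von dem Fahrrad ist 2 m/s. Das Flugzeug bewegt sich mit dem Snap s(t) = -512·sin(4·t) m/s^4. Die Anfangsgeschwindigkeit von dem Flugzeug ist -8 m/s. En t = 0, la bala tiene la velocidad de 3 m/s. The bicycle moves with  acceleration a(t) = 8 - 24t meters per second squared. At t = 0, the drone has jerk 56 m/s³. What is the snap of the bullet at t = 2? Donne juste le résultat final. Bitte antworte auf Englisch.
The answer is 0.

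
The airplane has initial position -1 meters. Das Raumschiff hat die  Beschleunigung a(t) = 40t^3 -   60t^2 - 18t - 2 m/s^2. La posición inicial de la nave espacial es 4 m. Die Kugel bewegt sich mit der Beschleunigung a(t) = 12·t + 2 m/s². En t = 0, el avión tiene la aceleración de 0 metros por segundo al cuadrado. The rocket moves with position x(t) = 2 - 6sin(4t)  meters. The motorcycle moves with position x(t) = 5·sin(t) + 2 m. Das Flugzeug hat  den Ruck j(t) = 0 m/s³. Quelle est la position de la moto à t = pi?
De l'équation de la position x(t) = 5·sin(t) + 2, nous substituons t = pi pour obtenir x = 2.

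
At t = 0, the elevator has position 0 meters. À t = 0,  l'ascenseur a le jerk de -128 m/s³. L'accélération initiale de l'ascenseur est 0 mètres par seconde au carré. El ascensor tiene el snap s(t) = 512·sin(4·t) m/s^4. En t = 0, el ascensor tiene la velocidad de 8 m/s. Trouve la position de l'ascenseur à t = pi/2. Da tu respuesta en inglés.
To find the answer, we compute 4 antiderivatives of s(t) = 512·sin(4·t). Integrating snap and using the initial condition j(0) = -128, we get j(t) = -128·cos(4·t). The integral of jerk is acceleration. Using a(0) = 0, we get a(t) = -32·sin(4·t). The integral of acceleration is velocity. Using v(0) = 8, we get v(t) = 8·cos(4·t). Integrating velocity and using the initial condition x(0) = 0, we get x(t) = 2·sin(4·t). We have position x(t) = 2·sin(4·t). Substituting t = pi/2: x(pi/2) = 0.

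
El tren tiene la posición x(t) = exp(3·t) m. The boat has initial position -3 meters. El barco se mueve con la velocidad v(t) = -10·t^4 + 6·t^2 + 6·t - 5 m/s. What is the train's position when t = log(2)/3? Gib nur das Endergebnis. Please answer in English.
The position at t = log(2)/3 is x = 2.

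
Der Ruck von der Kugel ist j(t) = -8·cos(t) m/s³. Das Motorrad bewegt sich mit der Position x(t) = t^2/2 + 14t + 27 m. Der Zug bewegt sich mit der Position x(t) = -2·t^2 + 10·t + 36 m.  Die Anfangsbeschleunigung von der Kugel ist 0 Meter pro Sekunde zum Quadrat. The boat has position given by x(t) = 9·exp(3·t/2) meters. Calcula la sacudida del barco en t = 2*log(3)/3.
Partiendo de la posición x(t) = 9·exp(3·t/2), tomamos 3 derivadas. La derivada de la posición da la velocidad: v(t) = 27·exp(3·t/2)/2. Tomando d/dt de v(t), encontramos a(t) = 81·exp(3·t/2)/4. La derivada de la aceleración da la sacudida: j(t) = 243·exp(3·t/2)/8. Usando j(t) = 243·exp(3·t/2)/8 y sustituyendo t = 2*log(3)/3, encontramos j = 729/8.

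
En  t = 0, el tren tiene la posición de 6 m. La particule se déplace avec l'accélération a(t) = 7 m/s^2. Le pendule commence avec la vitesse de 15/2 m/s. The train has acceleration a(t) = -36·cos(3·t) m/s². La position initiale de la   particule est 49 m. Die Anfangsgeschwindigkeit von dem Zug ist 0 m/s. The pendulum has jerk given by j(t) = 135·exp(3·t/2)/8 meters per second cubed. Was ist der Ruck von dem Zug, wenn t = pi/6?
Ausgehend von der Beschleunigung a(t) = -36·cos(3·t), nehmen wir 1 Ableitung. Mit d/dt von a(t) finden wir j(t) = 108·sin(3·t). Wir haben den Ruck j(t) = 108·sin(3·t). Durch Einsetzen von t = pi/6: j(pi/6) = 108.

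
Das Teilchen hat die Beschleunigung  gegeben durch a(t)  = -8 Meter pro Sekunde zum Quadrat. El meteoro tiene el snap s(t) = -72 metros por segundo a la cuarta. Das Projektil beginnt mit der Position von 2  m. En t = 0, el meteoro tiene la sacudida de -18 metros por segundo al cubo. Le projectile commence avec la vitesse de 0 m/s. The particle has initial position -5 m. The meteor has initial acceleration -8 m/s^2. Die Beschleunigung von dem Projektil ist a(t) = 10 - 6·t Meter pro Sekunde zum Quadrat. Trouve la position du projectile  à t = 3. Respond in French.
Nous devons intégrer notre équation de l'accélération a(t) = 10 - 6·t 2 fois. L'intégrale de l'accélération est la vitesse. En utilisant v(0) = 0, nous obtenons v(t) = t·(10 - 3·t). La primitive de la vitesse est la position. En utilisant x(0) = 2, nous obtenons x(t) = -t^3 + 5·t^2 + 2. En utilisant x(t) = -t^3 + 5·t^2 + 2 et en substituant t = 3, nous trouvons x = 20.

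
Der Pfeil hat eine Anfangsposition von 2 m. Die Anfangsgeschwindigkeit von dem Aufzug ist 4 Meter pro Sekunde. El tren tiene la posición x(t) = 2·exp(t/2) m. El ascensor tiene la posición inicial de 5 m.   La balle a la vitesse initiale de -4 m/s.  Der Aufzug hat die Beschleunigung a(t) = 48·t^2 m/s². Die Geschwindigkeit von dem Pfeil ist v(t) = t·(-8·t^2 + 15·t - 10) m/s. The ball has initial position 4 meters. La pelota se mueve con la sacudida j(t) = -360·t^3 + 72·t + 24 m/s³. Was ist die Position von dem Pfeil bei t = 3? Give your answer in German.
Wir müssen das Integral unserer Gleichung für die Geschwindigkeit v(t) = t·(-8·t^2 + 15·t - 10) 1-mal finden. Das Integral von der Geschwindigkeit ist die Position. Mit x(0) = 2 erhalten wir x(t) = -2·t^4 + 5·t^3 - 5·t^2 + 2. Wir haben die Position x(t) = -2·t^4 + 5·t^3 - 5·t^2 + 2. Durch Einsetzen von t = 3: x(3) = -70.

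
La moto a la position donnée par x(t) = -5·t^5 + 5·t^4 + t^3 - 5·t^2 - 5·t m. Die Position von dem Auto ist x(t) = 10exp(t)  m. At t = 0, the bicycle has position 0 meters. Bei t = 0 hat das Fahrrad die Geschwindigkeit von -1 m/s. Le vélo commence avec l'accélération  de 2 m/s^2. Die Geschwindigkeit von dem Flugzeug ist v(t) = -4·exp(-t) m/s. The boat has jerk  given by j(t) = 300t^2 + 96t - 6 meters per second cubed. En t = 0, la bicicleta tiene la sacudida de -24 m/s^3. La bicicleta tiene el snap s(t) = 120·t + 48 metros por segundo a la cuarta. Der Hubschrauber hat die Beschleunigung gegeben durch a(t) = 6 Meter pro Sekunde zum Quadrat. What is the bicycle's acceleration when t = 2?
We must find the antiderivative of our snap equation s(t) = 120·t + 48 2 times. The antiderivative of snap is jerk. Using j(0) = -24, we get j(t) = 60·t^2 + 48·t - 24. Finding the integral of j(t) and using a(0) = 2: a(t) = 20·t^3 + 24·t^2 - 24·t + 2. Using a(t) = 20·t^3 + 24·t^2 - 24·t + 2 and substituting t = 2, we find a = 210.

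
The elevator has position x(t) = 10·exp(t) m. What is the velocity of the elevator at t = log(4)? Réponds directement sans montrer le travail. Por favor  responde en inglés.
v(log(4)) = 40.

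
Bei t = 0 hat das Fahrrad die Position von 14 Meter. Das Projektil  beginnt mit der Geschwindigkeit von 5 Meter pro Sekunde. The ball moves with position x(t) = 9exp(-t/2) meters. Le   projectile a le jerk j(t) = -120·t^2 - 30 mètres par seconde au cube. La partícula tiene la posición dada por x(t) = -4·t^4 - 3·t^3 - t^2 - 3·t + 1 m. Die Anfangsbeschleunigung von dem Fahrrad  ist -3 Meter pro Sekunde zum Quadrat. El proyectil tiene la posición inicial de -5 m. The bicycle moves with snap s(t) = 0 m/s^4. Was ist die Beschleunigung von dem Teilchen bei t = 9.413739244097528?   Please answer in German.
Wir müssen unsere Gleichung für die Position x(t) = -4·t^4 - 3·t^3 - t^2 - 3·t + 1 2-mal ableiten. Durch Ableiten von der Position erhalten wir die Geschwindigkeit: v(t) = -16·t^3 - 9·t^2 - 2·t - 3. Durch Ableiten von der Geschwindigkeit erhalten wir die Beschleunigung: a(t) = -48·t^2 - 18·t - 2. Aus der Gleichung für die Beschleunigung a(t) = -48·t^2 - 18·t - 2, setzen wir t = 9.413739244097528 ein und erhalten a = -4425.13466107513.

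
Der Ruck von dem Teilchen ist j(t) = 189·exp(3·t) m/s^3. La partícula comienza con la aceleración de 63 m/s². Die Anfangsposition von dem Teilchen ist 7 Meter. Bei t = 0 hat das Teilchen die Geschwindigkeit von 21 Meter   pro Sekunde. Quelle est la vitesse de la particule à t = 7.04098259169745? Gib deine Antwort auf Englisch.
Starting from jerk j(t) = 189·exp(3·t), we take 2 integrals. The antiderivative of jerk is acceleration. Using a(0) = 63, we get a(t) = 63·exp(3·t). Taking ∫a(t)dt and applying v(0) = 21, we find v(t) = 21·exp(3·t). Using v(t) = 21·exp(3·t) and substituting t = 7.04098259169745, we find v = 31318355891.8228.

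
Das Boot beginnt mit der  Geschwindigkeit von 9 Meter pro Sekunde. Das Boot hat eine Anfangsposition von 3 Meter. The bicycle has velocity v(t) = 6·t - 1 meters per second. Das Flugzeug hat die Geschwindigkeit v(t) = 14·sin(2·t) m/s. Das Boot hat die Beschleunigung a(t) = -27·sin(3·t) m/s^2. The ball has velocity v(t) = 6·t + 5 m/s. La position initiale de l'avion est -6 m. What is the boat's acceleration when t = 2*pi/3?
We have acceleration a(t) = -27·sin(3·t). Substituting t = 2*pi/3: a(2*pi/3) = 0.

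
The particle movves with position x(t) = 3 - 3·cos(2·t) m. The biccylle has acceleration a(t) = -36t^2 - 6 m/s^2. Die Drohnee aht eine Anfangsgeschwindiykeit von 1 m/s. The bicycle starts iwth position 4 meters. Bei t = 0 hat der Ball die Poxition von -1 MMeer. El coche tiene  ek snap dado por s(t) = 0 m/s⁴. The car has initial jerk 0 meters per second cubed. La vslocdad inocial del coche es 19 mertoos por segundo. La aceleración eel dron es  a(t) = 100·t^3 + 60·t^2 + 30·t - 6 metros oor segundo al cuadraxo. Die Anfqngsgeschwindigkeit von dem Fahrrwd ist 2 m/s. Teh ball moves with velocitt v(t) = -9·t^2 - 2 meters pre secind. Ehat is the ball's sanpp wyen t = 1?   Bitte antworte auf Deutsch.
Ausgehend von der Geschwindigkeit v(t) = -9·t^2 - 2, nehmen wir 3 Ableitungen. Die Ableitung von der Geschwindigkeit ergibt die Beschleunigung: a(t) = -18·t. Durch Ableiten von der Beschleunigung erhalten wir den Ruck: j(t) = -18. Durch Ableiten von dem Ruck erhalten wir den Snap: s(t) = 0. Mit s(t) = 0 und Einsetzen von t = 1, finden wir s = 0.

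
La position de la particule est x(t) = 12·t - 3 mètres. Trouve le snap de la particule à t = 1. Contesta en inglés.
Starting from position x(t) = 12·t - 3, we take 4 derivatives. The derivative of position gives velocity: v(t) = 12. The derivative of velocity gives acceleration: a(t) = 0. Differentiating acceleration, we get jerk: j(t) = 0. Differentiating jerk, we get snap: s(t) = 0. Using s(t) = 0 and substituting t = 1, we find s = 0.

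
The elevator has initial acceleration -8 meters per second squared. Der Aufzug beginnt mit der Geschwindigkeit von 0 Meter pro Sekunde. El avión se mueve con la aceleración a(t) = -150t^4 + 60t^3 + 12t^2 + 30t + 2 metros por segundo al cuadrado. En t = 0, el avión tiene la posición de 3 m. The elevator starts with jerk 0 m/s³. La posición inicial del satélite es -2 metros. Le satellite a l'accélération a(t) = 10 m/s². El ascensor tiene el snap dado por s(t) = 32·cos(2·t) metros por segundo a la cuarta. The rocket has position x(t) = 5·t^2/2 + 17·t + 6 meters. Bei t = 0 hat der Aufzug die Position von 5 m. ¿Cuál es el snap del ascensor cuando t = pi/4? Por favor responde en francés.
Nous avons le snap s(t) = 32·cos(2·t). En substituant t = pi/4: s(pi/4) = 0.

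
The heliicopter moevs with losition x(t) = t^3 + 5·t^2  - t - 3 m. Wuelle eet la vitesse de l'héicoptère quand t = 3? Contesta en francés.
En partant de la position x(t) = t^3 + 5·t^2 - t - 3, nous prenons 1 dérivée. En prenant d/dt de x(t), nous trouvons v(t) = 3·t^2 + 10·t - 1. De l'équation de la vitesse v(t) = 3·t^2 + 10·t - 1, nous substituons t = 3 pour obtenir v = 56.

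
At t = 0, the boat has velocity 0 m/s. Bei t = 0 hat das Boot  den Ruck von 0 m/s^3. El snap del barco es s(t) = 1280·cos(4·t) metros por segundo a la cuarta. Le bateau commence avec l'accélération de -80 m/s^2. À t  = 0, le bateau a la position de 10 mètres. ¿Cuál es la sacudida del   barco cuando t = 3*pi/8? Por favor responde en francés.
Nous devons trouver la primitive de notre équation du snap s(t) = 1280·cos(4·t) 1 fois. En intégrant le snap et en utilisant la condition initiale j(0) = 0, nous obtenons j(t) = 320·sin(4·t). De l'équation du jerk j(t) = 320·sin(4·t), nous substituons t = 3*pi/8 pour obtenir j = -320.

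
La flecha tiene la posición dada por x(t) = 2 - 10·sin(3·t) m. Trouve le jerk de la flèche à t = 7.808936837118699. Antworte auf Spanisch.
Partiendo de la posición x(t) = 2 - 10·sin(3·t), tomamos 3 derivadas. Tomando d/dt de x(t), encontramos v(t) = -30·cos(3·t). Tomando d/dt de v(t), encontramos a(t) = 90·sin(3·t). La derivada de la aceleración da la sacudida: j(t) = 270·cos(3·t). Tenemos la sacudida j(t) = 270·cos(3·t). Sustituyendo t = 7.808936837118699: j(7.808936837118699) = -36.3753389475812.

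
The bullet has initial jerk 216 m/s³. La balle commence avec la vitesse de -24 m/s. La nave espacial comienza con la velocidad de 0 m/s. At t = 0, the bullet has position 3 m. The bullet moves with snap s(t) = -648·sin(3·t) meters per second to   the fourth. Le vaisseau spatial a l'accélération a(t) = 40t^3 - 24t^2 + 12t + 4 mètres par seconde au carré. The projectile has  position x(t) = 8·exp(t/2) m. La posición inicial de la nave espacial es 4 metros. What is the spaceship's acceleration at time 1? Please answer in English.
Using a(t) = 40·t^3 - 24·t^2 + 12·t + 4 and substituting t = 1, we find a = 32.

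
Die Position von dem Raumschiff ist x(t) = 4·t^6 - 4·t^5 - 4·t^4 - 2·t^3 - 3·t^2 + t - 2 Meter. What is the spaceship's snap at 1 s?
Starting from position x(t) = 4·t^6 - 4·t^5 - 4·t^4 - 2·t^3 - 3·t^2 + t - 2, we take 4 derivatives. The derivative of position gives velocity: v(t) = 24·t^5 - 20·t^4 - 16·t^3 - 6·t^2 - 6·t + 1. Differentiating velocity, we get acceleration: a(t) = 120·t^4 - 80·t^3 - 48·t^2 - 12·t - 6. The derivative of acceleration gives jerk: j(t) = 480·t^3 - 240·t^2 - 96·t - 12. Differentiating jerk, we get snap: s(t) = 1440·t^2 - 480·t - 96. We have snap s(t) = 1440·t^2 - 480·t - 96. Substituting t = 1: s(1) = 864.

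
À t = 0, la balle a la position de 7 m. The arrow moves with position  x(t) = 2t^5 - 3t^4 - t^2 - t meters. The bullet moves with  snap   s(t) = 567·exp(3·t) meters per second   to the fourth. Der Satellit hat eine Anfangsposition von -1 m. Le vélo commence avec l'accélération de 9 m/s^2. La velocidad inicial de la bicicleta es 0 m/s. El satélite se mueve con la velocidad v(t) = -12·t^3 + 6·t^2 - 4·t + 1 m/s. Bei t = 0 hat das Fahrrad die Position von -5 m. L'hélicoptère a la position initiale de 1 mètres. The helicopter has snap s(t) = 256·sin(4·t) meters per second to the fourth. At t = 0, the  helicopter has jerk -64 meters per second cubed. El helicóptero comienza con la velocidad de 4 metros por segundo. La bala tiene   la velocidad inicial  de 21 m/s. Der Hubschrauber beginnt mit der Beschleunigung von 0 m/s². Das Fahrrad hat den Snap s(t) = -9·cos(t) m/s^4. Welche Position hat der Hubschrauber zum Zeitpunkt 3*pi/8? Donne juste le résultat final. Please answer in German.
Bei t = 3*pi/8, x = 0.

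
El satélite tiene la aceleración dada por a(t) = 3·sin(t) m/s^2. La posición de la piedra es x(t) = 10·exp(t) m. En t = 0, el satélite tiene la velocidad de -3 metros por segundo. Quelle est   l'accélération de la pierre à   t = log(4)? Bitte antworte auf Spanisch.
Partiendo de la posición x(t) = 10·exp(t), tomamos 2 derivadas. La derivada de la posición da la velocidad: v(t) = 10·exp(t). Derivando la velocidad, obtenemos la aceleración: a(t) = 10·exp(t). De la ecuación de la aceleración a(t) = 10·exp(t), sustituimos t = log(4) para obtener a = 40.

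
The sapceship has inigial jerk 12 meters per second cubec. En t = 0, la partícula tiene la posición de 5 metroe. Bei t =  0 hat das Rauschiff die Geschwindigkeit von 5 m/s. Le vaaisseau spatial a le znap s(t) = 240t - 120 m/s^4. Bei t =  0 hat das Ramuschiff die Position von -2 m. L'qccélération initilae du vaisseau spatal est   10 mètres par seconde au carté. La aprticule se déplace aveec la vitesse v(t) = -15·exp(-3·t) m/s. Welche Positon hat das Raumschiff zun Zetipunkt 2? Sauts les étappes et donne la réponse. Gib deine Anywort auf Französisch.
x(2) = 28.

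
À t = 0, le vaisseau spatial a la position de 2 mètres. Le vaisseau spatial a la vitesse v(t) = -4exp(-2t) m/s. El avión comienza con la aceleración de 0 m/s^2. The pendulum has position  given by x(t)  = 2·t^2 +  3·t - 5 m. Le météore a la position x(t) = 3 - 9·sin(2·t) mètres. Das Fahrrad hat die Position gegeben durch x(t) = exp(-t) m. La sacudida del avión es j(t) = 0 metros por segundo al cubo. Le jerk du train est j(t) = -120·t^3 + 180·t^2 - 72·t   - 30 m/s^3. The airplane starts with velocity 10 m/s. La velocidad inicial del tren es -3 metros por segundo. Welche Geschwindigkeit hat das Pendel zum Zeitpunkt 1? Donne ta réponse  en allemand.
Um dies zu lösen, müssen wir 1 Ableitung unserer Gleichung für die Position x(t) = 2·t^2 + 3·t - 5 nehmen. Durch Ableiten von der Position erhalten wir die Geschwindigkeit: v(t) = 4·t + 3. Wir haben die Geschwindigkeit v(t) = 4·t + 3. Durch Einsetzen von t = 1: v(1) = 7.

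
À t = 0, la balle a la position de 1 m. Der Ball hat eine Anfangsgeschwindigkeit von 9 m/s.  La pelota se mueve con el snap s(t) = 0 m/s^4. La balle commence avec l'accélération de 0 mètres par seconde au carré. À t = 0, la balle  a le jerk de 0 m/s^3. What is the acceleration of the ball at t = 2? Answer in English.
Starting from snap s(t) = 0, we take 2 antiderivatives. The antiderivative of snap, with j(0) = 0, gives jerk: j(t) = 0. Taking ∫j(t)dt and applying a(0) = 0, we find a(t) = 0. Using a(t) = 0 and substituting t = 2, we find a = 0.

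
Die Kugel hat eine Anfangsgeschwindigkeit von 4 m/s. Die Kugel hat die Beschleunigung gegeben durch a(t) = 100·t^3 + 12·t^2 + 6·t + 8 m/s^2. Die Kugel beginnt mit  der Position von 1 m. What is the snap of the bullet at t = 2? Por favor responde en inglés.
Starting from acceleration a(t) = 100·t^3 + 12·t^2 + 6·t + 8, we take 2 derivatives. Differentiating acceleration, we get jerk: j(t) = 300·t^2 + 24·t + 6. The derivative of jerk gives snap: s(t) = 600·t + 24. From the given snap equation s(t) = 600·t + 24, we substitute t = 2 to get s = 1224.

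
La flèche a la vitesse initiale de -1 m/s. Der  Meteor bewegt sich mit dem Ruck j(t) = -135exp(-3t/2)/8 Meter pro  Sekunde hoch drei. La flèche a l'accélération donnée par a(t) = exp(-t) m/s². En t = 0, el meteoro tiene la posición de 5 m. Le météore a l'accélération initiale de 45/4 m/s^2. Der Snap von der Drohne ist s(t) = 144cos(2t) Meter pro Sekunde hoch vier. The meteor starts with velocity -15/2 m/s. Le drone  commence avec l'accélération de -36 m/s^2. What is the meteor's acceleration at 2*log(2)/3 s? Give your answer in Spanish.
Partiendo de la sacudida j(t) = -135·exp(-3·t/2)/8, tomamos 1 antiderivada. Integrando la sacudida y usando la condición inicial a(0) = 45/4, obtenemos a(t) = 45·exp(-3·t/2)/4. Tenemos la aceleración a(t) = 45·exp(-3·t/2)/4. Sustituyendo t = 2*log(2)/3: a(2*log(2)/3) = 45/8.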